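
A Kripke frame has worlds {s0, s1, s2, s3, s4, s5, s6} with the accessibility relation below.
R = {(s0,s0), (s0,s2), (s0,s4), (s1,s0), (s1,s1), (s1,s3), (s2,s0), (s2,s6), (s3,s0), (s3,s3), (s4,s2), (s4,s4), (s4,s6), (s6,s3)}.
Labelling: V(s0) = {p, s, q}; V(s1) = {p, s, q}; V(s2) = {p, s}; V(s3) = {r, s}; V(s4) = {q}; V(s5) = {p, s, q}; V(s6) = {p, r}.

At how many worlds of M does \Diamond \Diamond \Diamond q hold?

6

Recall that \Diamond ψ holds at a world iff ψ holds at some accessible world.
Let φ = \Diamond \Diamond \Diamond q. Evaluate φ at each world:
  s0 (successors {s0, s2, s4}): φ is true.
  s1 (successors {s0, s1, s3}): φ is true.
  s2 (successors {s0, s6}): φ is true.
  s3 (successors {s0, s3}): φ is true.
  s4 (successors {s2, s4, s6}): φ is true.
  s5 (successors ∅): φ is false.
  s6 (successors {s3}): φ is true.
For instance, at s0:
  At s0: \Diamond \Diamond \Diamond q requires \Diamond \Diamond q at some successor in {s0, s2, s4}.
    \Diamond \Diamond q holds at s0, so \Diamond \Diamond \Diamond q is true at s0.
      At s0: \Diamond \Diamond q requires \Diamond q at some successor in {s0, s2, s4}.
        \Diamond q holds at s0, so \Diamond \Diamond q is true at s0.
Satisfying worlds: {s0, s1, s2, s3, s4, s6}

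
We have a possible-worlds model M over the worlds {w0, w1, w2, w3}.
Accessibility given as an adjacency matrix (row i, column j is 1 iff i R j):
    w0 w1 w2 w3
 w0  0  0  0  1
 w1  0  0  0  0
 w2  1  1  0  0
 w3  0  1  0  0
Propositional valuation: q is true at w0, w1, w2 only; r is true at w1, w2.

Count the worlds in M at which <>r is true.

2

Let φ = <>r. Evaluate φ at each world:
  w0 (successors {w3}): φ is false.
  w1 (successors ∅): φ is false.
  w2 (successors {w0, w1}): φ is true.
  w3 (successors {w1}): φ is true.
For instance, at w0:
  At w0: <>r requires r at some successor in {w3}.
    At w3: r is false.
  So <>r is false at w0.
Satisfying worlds: {w2, w3}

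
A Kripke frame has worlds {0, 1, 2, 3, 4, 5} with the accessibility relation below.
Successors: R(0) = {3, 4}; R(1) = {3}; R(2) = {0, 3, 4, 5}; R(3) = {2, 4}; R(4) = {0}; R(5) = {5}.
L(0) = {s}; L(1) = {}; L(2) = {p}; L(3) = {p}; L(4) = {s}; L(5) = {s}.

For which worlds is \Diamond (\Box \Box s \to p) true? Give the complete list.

Recall that \Box ψ holds at a world iff ψ holds at every accessible world, and \Diamond ψ holds iff ψ holds at some accessible world.
Let φ = \Diamond (\Box \Box s \to p). Evaluate φ at each world:
  0 (successors {3, 4}): φ is true.
  1 (successors {3}): φ is true.
  2 (successors {0, 3, 4, 5}): φ is true.
  3 (successors {2, 4}): φ is true.
  4 (successors {0}): φ is true.
  5 (successors {5}): φ is false.
For instance, at 3:
  At 3: \Diamond (\Box \Box s \to p) requires \Box \Box s \to p at some successor in {2, 4}.
    \Box \Box s \to p holds at 2, so \Diamond (\Box \Box s \to p) is true at 3.
      At 2: \Box \Box s is false, p is true, so \Box \Box s \to p is true.
Satisfying worlds: {0, 1, 2, 3, 4}

0, 1, 2, 3, 4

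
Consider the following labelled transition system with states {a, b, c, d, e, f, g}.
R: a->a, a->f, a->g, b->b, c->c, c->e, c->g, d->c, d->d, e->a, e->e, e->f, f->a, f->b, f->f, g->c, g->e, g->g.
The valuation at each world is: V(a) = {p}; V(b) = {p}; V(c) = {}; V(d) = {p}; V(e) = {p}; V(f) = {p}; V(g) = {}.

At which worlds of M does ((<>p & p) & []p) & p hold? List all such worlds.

Let φ = ((<>p & p) & []p) & p. Evaluate φ at each world:
  a (successors {a, f, g}): φ is false.
  b (successors {b}): φ is true.
  c (successors {c, e, g}): φ is false.
  d (successors {c, d}): φ is false.
  e (successors {a, e, f}): φ is true.
  f (successors {a, b, f}): φ is true.
  g (successors {c, e, g}): φ is false.
For instance, at f:
  At f: (<>p & p) & []p is true, p is true, so ((<>p & p) & []p) & p is true.
    At f: <>p & p is true, []p is true, so (<>p & p) & []p is true.
      At f: <>p is true, p is true, so <>p & p is true.
      At f: []p requires p at every successor {a, b, f}.
        At a: p is true.
        At b: p is true.
        At f: p is true.
      So []p is true at f.
Satisfying worlds: {b, e, f}

b, e, f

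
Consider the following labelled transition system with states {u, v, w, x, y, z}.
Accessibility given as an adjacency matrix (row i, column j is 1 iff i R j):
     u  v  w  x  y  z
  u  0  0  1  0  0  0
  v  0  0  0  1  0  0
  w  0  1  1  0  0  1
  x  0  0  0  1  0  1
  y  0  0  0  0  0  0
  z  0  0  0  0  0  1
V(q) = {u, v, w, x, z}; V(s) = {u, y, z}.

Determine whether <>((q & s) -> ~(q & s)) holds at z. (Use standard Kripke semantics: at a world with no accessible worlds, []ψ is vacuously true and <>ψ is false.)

No

At z: <>((q & s) -> ~(q & s)) requires (q & s) -> ~(q & s) at some successor in {z}.
  At z: (q & s) -> ~(q & s) is false.
So <>((q & s) -> ~(q & s)) is false at z.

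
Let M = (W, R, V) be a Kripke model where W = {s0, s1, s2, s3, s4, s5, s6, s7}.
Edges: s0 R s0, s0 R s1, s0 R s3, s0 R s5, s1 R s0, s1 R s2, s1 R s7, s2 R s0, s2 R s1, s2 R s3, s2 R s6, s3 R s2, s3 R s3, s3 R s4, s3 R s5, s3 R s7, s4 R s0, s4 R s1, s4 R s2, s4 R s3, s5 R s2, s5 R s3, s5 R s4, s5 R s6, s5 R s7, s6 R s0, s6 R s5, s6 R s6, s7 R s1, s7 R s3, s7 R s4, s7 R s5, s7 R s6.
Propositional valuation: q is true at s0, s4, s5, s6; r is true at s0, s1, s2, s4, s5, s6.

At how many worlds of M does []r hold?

Let φ = []r. Evaluate φ at each world:
  s0 (successors {s0, s1, s3, s5}): φ is false.
  s1 (successors {s0, s2, s7}): φ is false.
  s2 (successors {s0, s1, s3, s6}): φ is false.
  s3 (successors {s2, s3, s4, s5, s7}): φ is false.
  s4 (successors {s0, s1, s2, s3}): φ is false.
  s5 (successors {s2, s3, s4, s6, s7}): φ is false.
  s6 (successors {s0, s5, s6}): φ is true.
  s7 (successors {s1, s3, s4, s5, s6}): φ is false.
For instance, at s7:
  At s7: []r requires r at every successor {s1, s3, s4, s5, s6}.
    r fails at s3, so []r is false at s7.
Satisfying worlds: {s6}

1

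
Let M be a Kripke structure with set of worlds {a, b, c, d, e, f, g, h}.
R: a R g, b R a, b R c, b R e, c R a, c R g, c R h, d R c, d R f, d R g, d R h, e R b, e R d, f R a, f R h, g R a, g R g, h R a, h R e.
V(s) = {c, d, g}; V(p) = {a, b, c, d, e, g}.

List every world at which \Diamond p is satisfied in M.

Recall that \Diamond ψ holds at a world iff ψ holds at some accessible world.
Let φ = \Diamond p. Evaluate φ at each world:
  a (successors {g}): φ is true.
  b (successors {a, c, e}): φ is true.
  c (successors {a, g, h}): φ is true.
  d (successors {c, f, g, h}): φ is true.
  e (successors {b, d}): φ is true.
  f (successors {a, h}): φ is true.
  g (successors {a, g}): φ is true.
  h (successors {a, e}): φ is true.
For instance, at a:
  At a: \Diamond p requires p at some successor in {g}.
    p holds at g, so \Diamond p is true at a.
Satisfying worlds: {a, b, c, d, e, f, g, h}

a, b, c, d, e, f, g, h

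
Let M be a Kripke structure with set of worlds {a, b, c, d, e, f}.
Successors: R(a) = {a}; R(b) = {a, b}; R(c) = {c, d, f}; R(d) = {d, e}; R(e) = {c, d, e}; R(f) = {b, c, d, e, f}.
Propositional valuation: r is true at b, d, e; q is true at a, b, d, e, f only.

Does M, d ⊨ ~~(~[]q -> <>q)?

Yes

At d: ~(~[]q -> <>q) is false, so ~~(~[]q -> <>q) is true.
  At d: ~[]q -> <>q is true, so ~(~[]q -> <>q) is false.
    At d: ~[]q is false, <>q is true, so ~[]q -> <>q is true.
      At d: []q is true, so ~[]q is false.
      At d: <>q requires q at some successor in {d, e}.
        q holds at d, so <>q is true at d.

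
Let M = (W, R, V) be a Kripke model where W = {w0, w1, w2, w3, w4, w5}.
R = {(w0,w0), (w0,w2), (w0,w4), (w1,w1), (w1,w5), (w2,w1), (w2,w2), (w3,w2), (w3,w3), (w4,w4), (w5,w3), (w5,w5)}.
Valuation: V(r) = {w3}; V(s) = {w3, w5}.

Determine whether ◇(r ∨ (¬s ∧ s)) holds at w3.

Yes

Recall that ◇ψ holds at a world iff ψ holds at some accessible world.
At w3: ◇(r ∨ (¬s ∧ s)) requires r ∨ (¬s ∧ s) at some successor in {w2, w3}.
  r ∨ (¬s ∧ s) holds at w3, so ◇(r ∨ (¬s ∧ s)) is true at w3.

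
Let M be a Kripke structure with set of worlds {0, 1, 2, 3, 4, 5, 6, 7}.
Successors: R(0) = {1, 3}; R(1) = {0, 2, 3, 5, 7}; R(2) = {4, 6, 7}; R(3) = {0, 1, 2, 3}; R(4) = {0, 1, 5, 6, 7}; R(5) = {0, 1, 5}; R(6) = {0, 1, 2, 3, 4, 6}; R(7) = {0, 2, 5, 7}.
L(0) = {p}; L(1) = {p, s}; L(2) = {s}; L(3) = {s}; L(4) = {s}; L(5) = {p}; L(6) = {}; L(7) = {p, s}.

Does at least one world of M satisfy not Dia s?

Let φ = not Dia s. Evaluate φ at each world:
  0 (successors {1, 3}): φ is false.
  1 (successors {0, 2, 3, 5, 7}): φ is false.
  2 (successors {4, 6, 7}): φ is false.
  3 (successors {0, 1, 2, 3}): φ is false.
  4 (successors {0, 1, 5, 6, 7}): φ is false.
  5 (successors {0, 1, 5}): φ is false.
  6 (successors {0, 1, 2, 3, 4, 6}): φ is false.
  7 (successors {0, 2, 5, 7}): φ is false.
For instance, at 5:
  At 5: Dia s is true, so not Dia s is false.
    At 5: Dia s requires s at some successor in {0, 1, 5}.
      s holds at 1, so Dia s is true at 5.

No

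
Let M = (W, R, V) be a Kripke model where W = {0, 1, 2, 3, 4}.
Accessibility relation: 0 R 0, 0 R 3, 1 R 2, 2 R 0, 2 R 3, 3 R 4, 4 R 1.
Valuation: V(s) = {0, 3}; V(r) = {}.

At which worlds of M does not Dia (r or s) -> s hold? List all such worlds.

Recall that Dia ψ holds at a world iff ψ holds at some accessible world.
Let φ = not Dia (r or s) -> s. Evaluate φ at each world:
  0 (successors {0, 3}): φ is true.
  1 (successors {2}): φ is false.
  2 (successors {0, 3}): φ is true.
  3 (successors {4}): φ is true.
  4 (successors {1}): φ is false.
For instance, at 1:
  At 1: not Dia (r or s) is true, s is false, so not Dia (r or s) -> s is false.
    At 1: Dia (r or s) is false, so not Dia (r or s) is true.
      At 1: Dia (r or s) requires r or s at some successor in {2}.
        At 2: r or s is false.
      So Dia (r or s) is false at 1.
Satisfying worlds: {0, 2, 3}

0, 2, 3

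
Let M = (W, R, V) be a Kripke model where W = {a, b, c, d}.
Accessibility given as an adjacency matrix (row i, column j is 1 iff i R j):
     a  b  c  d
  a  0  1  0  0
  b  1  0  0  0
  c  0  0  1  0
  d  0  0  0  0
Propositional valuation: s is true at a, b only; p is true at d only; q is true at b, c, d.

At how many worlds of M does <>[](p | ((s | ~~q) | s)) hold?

3

Let φ = <>[](p | ((s | ~~q) | s)). Evaluate φ at each world:
  a (successors {b}): φ is true.
  b (successors {a}): φ is true.
  c (successors {c}): φ is true.
  d (successors ∅): φ is false.
For instance, at b:
  At b: <>[](p | ((s | ~~q) | s)) requires [](p | ((s | ~~q) | s)) at some successor in {a}.
    [](p | ((s | ~~q) | s)) holds at a, so <>[](p | ((s | ~~q) | s)) is true at b.
      At a: [](p | ((s | ~~q) | s)) requires p | ((s | ~~q) | s) at every successor {b}.
        At b: p | ((s | ~~q) | s) is true.
      So [](p | ((s | ~~q) | s)) is true at a.
Satisfying worlds: {a, b, c}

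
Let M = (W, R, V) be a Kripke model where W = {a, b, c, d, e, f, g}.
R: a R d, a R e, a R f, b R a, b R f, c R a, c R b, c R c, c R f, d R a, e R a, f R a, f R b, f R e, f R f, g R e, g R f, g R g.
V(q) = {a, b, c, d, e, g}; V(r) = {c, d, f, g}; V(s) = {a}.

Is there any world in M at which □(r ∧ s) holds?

Let φ = □(r ∧ s). Evaluate φ at each world:
  a (successors {d, e, f}): φ is false.
  b (successors {a, f}): φ is false.
  c (successors {a, b, c, f}): φ is false.
  d (successors {a}): φ is false.
  e (successors {a}): φ is false.
  f (successors {a, b, e, f}): φ is false.
  g (successors {e, f, g}): φ is false.
For instance, at f:
  At f: □(r ∧ s) requires r ∧ s at every successor {a, b, e, f}.
    r ∧ s fails at a, so □(r ∧ s) is false at f.

No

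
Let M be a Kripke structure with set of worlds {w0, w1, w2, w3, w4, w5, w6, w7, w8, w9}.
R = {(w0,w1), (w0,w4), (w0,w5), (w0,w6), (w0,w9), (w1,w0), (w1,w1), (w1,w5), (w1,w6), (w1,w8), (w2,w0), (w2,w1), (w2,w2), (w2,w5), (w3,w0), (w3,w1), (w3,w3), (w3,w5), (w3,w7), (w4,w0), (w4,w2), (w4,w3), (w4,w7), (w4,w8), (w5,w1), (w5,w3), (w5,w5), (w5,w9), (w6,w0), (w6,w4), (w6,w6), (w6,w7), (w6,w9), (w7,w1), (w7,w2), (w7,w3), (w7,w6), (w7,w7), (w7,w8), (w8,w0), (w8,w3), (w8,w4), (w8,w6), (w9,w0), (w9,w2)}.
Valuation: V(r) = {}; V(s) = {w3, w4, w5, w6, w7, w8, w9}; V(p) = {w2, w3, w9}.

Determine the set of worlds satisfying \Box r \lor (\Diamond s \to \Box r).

w9

Let φ = \Box r \lor (\Diamond s \to \Box r). Evaluate φ at each world:
  w0 (successors {w1, w4, w5, w6, w9}): φ is false.
  w1 (successors {w0, w1, w5, w6, w8}): φ is false.
  w2 (successors {w0, w1, w2, w5}): φ is false.
  w3 (successors {w0, w1, w3, w5, w7}): φ is false.
  w4 (successors {w0, w2, w3, w7, w8}): φ is false.
  w5 (successors {w1, w3, w5, w9}): φ is false.
  w6 (successors {w0, w4, w6, w7, w9}): φ is false.
  w7 (successors {w1, w2, w3, w6, w7, w8}): φ is false.
  w8 (successors {w0, w3, w4, w6}): φ is false.
  w9 (successors {w0, w2}): φ is true.
For instance, at w3:
  At w3: \Box r is false, \Diamond s \to \Box r is false, so \Box r \lor (\Diamond s \to \Box r) is false.
    At w3: \Box r requires r at every successor {w0, w1, w3, w5, w7}.
      r fails at w0, so \Box r is false at w3.
    At w3: \Diamond s is true, \Box r is false, so \Diamond s \to \Box r is false.
      At w3: \Diamond s requires s at some successor in {w0, w1, w3, w5, w7}.
        s holds at w3, so \Diamond s is true at w3.
      At w3: \Box r requires r at every successor {w0, w1, w3, w5, w7}.
        r fails at w0, so \Box r is false at w3.
Satisfying worlds: {w9}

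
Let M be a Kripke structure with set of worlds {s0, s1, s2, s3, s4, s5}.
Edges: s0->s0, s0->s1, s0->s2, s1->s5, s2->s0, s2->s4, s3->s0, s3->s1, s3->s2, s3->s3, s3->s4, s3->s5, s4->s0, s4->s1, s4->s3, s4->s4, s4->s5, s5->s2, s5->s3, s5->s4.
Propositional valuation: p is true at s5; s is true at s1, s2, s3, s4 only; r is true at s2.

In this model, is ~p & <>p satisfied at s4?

At s4: ~p is true, <>p is true, so ~p & <>p is true.
  At s4: <>p requires p at some successor in {s0, s1, s3, s4, s5}.
    p holds at s5, so <>p is true at s4.

Yes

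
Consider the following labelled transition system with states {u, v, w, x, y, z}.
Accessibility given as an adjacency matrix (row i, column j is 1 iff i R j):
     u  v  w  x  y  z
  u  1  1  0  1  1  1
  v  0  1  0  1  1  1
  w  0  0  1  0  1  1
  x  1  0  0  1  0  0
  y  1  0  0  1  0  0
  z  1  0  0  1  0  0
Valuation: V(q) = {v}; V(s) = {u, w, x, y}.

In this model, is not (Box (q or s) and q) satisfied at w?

Yes

Recall that Box ψ holds at a world iff ψ holds at every accessible world, and Dia ψ holds iff ψ holds at some accessible world.
At w: Box (q or s) and q is false, so not (Box (q or s) and q) is true.
  At w: Box (q or s) is false, q is false, so Box (q or s) and q is false.
    At w: Box (q or s) requires q or s at every successor {w, y, z}.
      q or s fails at z, so Box (q or s) is false at w.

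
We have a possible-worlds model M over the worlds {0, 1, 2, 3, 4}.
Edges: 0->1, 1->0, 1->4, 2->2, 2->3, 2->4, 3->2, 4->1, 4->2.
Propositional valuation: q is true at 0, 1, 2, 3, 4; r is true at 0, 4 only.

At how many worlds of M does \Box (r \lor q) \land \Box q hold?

Let φ = \Box (r \lor q) \land \Box q. Evaluate φ at each world:
  0 (successors {1}): φ is true.
  1 (successors {0, 4}): φ is true.
  2 (successors {2, 3, 4}): φ is true.
  3 (successors {2}): φ is true.
  4 (successors {1, 2}): φ is true.
For instance, at 1:
  At 1: \Box (r \lor q) is true, \Box q is true, so \Box (r \lor q) \land \Box q is true.
    At 1: \Box (r \lor q) requires r \lor q at every successor {0, 4}.
      At 0: r \lor q is true.
      At 4: r \lor q is true.
    So \Box (r \lor q) is true at 1.
    At 1: \Box q requires q at every successor {0, 4}.
      At 0: q is true.
      At 4: q is true.
    So \Box q is true at 1.
Satisfying worlds: {0, 1, 2, 3, 4}

5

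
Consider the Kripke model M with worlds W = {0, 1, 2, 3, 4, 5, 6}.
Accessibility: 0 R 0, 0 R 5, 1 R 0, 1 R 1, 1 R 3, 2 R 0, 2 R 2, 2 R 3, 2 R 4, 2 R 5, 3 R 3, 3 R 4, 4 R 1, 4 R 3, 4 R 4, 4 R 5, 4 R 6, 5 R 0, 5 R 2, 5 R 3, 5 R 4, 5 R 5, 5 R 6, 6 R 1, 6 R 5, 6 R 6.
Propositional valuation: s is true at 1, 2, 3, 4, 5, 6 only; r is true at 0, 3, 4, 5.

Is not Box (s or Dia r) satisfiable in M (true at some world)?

No

Let φ = not Box (s or Dia r). Evaluate φ at each world:
  0 (successors {0, 5}): φ is false.
  1 (successors {0, 1, 3}): φ is false.
  2 (successors {0, 2, 3, 4, 5}): φ is false.
  3 (successors {3, 4}): φ is false.
  4 (successors {1, 3, 4, 5, 6}): φ is false.
  5 (successors {0, 2, 3, 4, 5, 6}): φ is false.
  6 (successors {1, 5, 6}): φ is false.
For instance, at 2:
  At 2: Box (s or Dia r) is true, so not Box (s or Dia r) is false.
    At 2: Box (s or Dia r) requires s or Dia r at every successor {0, 2, 3, 4, 5}.
      At 0: s or Dia r is true.
      At 2: s or Dia r is true.
      At 3: s or Dia r is true.
      At 4: s or Dia r is true.
      At 5: s or Dia r is true.
    So Box (s or Dia r) is true at 2.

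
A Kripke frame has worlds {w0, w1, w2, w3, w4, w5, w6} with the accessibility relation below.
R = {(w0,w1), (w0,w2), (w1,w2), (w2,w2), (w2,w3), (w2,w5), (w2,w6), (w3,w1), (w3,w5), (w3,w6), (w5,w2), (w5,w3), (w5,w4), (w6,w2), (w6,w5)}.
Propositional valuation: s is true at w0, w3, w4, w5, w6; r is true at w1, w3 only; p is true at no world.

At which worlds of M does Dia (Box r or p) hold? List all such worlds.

w5

Let φ = Dia (Box r or p). Evaluate φ at each world:
  w0 (successors {w1, w2}): φ is false.
  w1 (successors {w2}): φ is false.
  w2 (successors {w2, w3, w5, w6}): φ is false.
  w3 (successors {w1, w5, w6}): φ is false.
  w4 (successors ∅): φ is false.
  w5 (successors {w2, w3, w4}): φ is true.
  w6 (successors {w2, w5}): φ is false.
For instance, at w0:
  At w0: Dia (Box r or p) requires Box r or p at some successor in {w1, w2}.
    At w1: Box r or p is false.
    At w2: Box r or p is false.
  So Dia (Box r or p) is false at w0.
Satisfying worlds: {w5}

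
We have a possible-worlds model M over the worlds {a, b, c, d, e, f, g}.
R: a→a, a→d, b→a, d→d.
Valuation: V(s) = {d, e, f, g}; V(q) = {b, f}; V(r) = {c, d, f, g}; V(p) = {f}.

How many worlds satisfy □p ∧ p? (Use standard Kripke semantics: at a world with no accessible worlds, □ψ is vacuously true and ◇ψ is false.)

1

Let φ = □p ∧ p. Evaluate φ at each world:
  a (successors {a, d}): φ is false.
  b (successors {a}): φ is false.
  c (successors ∅): φ is false.
  d (successors {d}): φ is false.
  e (successors ∅): φ is false.
  f (successors ∅): φ is true.
  g (successors ∅): φ is false.
For instance, at b:
  At b: □p is false, p is false, so □p ∧ p is false.
    At b: □p requires p at every successor {a}.
      p fails at a, so □p is false at b.
Satisfying worlds: {f}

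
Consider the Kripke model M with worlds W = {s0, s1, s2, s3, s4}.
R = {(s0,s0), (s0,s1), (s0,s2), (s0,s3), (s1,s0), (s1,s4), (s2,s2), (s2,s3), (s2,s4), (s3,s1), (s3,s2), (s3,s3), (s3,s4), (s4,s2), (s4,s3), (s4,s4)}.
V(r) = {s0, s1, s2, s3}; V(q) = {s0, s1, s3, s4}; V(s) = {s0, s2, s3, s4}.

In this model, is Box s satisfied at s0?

No

At s0: Box s requires s at every successor {s0, s1, s2, s3}.
  s fails at s1, so Box s is false at s0.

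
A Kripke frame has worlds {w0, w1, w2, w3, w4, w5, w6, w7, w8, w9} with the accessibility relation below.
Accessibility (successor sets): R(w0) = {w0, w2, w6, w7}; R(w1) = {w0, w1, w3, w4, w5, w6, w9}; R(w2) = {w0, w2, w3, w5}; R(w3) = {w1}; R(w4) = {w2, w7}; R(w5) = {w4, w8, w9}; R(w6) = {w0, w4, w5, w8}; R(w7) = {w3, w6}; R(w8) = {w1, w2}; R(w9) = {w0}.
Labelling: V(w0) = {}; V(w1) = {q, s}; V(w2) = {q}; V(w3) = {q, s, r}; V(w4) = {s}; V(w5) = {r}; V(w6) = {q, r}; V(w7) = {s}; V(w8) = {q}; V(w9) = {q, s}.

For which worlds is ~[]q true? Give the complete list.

w0, w1, w2, w4, w5, w6, w9

Let φ = ~[]q. Evaluate φ at each world:
  w0 (successors {w0, w2, w6, w7}): φ is true.
  w1 (successors {w0, w1, w3, w4, w5, w6, w9}): φ is true.
  w2 (successors {w0, w2, w3, w5}): φ is true.
  w3 (successors {w1}): φ is false.
  w4 (successors {w2, w7}): φ is true.
  w5 (successors {w4, w8, w9}): φ is true.
  w6 (successors {w0, w4, w5, w8}): φ is true.
  w7 (successors {w3, w6}): φ is false.
  w8 (successors {w1, w2}): φ is false.
  w9 (successors {w0}): φ is true.
For instance, at w3:
  At w3: []q is true, so ~[]q is false.
    At w3: []q requires q at every successor {w1}.
      At w1: q is true.
    So []q is true at w3.
Satisfying worlds: {w0, w1, w2, w4, w5, w6, w9}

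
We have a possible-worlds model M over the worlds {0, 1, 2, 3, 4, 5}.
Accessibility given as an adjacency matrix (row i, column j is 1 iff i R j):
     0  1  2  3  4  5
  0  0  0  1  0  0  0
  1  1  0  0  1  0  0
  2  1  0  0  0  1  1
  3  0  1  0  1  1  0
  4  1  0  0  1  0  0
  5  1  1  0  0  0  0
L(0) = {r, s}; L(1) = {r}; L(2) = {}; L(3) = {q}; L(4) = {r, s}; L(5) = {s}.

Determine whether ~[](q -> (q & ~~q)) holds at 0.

No

At 0: [](q -> (q & ~~q)) is true, so ~[](q -> (q & ~~q)) is false.
  At 0: [](q -> (q & ~~q)) requires q -> (q & ~~q) at every successor {2}.
    At 2: q -> (q & ~~q) is true.
  So [](q -> (q & ~~q)) is true at 0.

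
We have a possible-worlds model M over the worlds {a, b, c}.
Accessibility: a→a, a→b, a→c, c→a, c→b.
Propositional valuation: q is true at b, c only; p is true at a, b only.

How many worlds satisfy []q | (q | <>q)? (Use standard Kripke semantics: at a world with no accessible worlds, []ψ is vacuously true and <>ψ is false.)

Let φ = []q | (q | <>q). Evaluate φ at each world:
  a (successors {a, b, c}): φ is true.
  b (successors ∅): φ is true.
  c (successors {a, b}): φ is true.
For instance, at a:
  At a: []q is false, q | <>q is true, so []q | (q | <>q) is true.
    At a: []q requires q at every successor {a, b, c}.
      q fails at a, so []q is false at a.
    At a: q is false, <>q is true, so q | <>q is true.
      At a: <>q requires q at some successor in {a, b, c}.
        q holds at b, so <>q is true at a.
Satisfying worlds: {a, b, c}

3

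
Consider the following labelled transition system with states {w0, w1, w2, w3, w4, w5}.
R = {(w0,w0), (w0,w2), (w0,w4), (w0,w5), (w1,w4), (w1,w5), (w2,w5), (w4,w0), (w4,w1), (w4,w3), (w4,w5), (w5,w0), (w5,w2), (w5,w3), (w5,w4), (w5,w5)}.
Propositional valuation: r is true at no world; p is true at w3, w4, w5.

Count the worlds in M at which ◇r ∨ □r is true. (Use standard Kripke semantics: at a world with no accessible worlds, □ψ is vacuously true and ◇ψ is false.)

Let φ = ◇r ∨ □r. Evaluate φ at each world:
  w0 (successors {w0, w2, w4, w5}): φ is false.
  w1 (successors {w4, w5}): φ is false.
  w2 (successors {w5}): φ is false.
  w3 (successors ∅): φ is true.
  w4 (successors {w0, w1, w3, w5}): φ is false.
  w5 (successors {w0, w2, w3, w4, w5}): φ is false.
For instance, at w5:
  At w5: ◇r is false, □r is false, so ◇r ∨ □r is false.
    At w5: ◇r requires r at some successor in {w0, w2, w3, w4, w5}.
      At w0: r is false.
      At w2: r is false.
      At w3: r is false.
      At w4: r is false.
      At w5: r is false.
    So ◇r is false at w5.
    At w5: □r requires r at every successor {w0, w2, w3, w4, w5}.
      r fails at w0, so □r is false at w5.
Satisfying worlds: {w3}

1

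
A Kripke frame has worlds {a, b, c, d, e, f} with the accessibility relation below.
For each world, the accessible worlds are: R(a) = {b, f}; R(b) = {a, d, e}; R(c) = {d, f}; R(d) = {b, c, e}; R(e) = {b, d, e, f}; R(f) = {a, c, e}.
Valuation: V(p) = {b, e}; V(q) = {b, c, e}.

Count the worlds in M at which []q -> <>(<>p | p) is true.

Let φ = []q -> <>(<>p | p). Evaluate φ at each world:
  a (successors {b, f}): φ is true.
  b (successors {a, d, e}): φ is true.
  c (successors {d, f}): φ is true.
  d (successors {b, c, e}): φ is true.
  e (successors {b, d, e, f}): φ is true.
  f (successors {a, c, e}): φ is true.
For instance, at c:
  At c: []q is false, <>(<>p | p) is true, so []q -> <>(<>p | p) is true.
    At c: []q requires q at every successor {d, f}.
      q fails at d, so []q is false at c.
    At c: <>(<>p | p) requires <>p | p at some successor in {d, f}.
      <>p | p holds at d, so <>(<>p | p) is true at c.
Satisfying worlds: {a, b, c, d, e, f}

6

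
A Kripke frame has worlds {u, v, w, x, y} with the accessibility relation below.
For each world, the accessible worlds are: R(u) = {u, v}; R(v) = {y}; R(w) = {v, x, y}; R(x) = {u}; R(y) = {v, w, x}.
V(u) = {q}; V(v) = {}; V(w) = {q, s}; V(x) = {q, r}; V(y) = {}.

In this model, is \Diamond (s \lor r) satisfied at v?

At v: \Diamond (s \lor r) requires s \lor r at some successor in {y}.
  At y: s \lor r is false.
So \Diamond (s \lor r) is false at v.

No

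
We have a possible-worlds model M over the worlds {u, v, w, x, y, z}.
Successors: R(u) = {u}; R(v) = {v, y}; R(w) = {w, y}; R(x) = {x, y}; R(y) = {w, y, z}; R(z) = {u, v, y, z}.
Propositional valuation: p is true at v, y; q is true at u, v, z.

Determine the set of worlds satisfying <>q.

Recall that <>ψ holds at a world iff ψ holds at some accessible world.
Let φ = <>q. Evaluate φ at each world:
  u (successors {u}): φ is true.
  v (successors {v, y}): φ is true.
  w (successors {w, y}): φ is false.
  x (successors {x, y}): φ is false.
  y (successors {w, y, z}): φ is true.
  z (successors {u, v, y, z}): φ is true.
For instance, at u:
  At u: <>q requires q at some successor in {u}.
    q holds at u, so <>q is true at u.
Satisfying worlds: {u, v, y, z}

u, v, y, z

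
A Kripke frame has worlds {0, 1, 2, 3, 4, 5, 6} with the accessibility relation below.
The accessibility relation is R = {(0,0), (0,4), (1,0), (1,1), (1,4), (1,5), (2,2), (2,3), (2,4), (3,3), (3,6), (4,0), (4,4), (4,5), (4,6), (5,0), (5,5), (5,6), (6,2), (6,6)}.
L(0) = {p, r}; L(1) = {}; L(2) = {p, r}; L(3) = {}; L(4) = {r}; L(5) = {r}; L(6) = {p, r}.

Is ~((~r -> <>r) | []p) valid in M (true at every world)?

Recall that []ψ holds at a world iff ψ holds at every accessible world, and <>ψ holds iff ψ holds at some accessible world.
Let φ = ~((~r -> <>r) | []p). Evaluate φ at each world:
  0 (successors {0, 4}): φ is false.
  1 (successors {0, 1, 4, 5}): φ is false.
  2 (successors {2, 3, 4}): φ is false.
  3 (successors {3, 6}): φ is false.
  4 (successors {0, 4, 5, 6}): φ is false.
  5 (successors {0, 5, 6}): φ is false.
  6 (successors {2, 6}): φ is false.
Detail at 0 (counterexample):
  At 0: (~r -> <>r) | []p is true, so ~((~r -> <>r) | []p) is false.
    At 0: ~r -> <>r is true, []p is false, so (~r -> <>r) | []p is true.
      At 0: ~r is false, <>r is true, so ~r -> <>r is true.
      At 0: []p requires p at every successor {0, 4}.
        p fails at 4, so []p is false at 0.

No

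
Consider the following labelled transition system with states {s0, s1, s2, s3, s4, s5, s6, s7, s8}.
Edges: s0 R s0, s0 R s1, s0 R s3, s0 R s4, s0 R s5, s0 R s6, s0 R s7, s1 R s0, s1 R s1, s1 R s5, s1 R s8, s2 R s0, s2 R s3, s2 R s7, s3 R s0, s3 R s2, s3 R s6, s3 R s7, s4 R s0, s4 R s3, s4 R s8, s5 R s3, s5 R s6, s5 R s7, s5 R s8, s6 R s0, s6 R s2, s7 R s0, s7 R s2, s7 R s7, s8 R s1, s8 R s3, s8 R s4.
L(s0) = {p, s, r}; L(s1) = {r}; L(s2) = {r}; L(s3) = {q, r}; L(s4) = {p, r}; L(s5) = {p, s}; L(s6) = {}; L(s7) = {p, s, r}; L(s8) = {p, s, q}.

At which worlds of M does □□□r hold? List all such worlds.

none

Let φ = □□□r. Evaluate φ at each world:
  s0 (successors {s0, s1, s3, s4, s5, s6, s7}): φ is false.
  s1 (successors {s0, s1, s5, s8}): φ is false.
  s2 (successors {s0, s3, s7}): φ is false.
  s3 (successors {s0, s2, s6, s7}): φ is false.
  s4 (successors {s0, s3, s8}): φ is false.
  s5 (successors {s3, s6, s7, s8}): φ is false.
  s6 (successors {s0, s2}): φ is false.
  s7 (successors {s0, s2, s7}): φ is false.
  s8 (successors {s1, s3, s4}): φ is false.
For instance, at s5:
  At s5: □□□r requires □□r at every successor {s3, s6, s7, s8}.
    □□r fails at s3, so □□□r is false at s5.
      At s3: □□r requires □r at every successor {s0, s2, s6, s7}.
        □r fails at s0, so □□r is false at s3.
Satisfying worlds: none.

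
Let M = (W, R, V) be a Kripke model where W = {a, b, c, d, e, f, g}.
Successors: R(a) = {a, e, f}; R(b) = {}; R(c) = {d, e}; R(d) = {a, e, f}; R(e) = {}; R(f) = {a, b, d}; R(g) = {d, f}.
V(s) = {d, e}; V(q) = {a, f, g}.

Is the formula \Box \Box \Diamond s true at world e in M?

Recall that \Box ψ holds at a world iff ψ holds at every accessible world, and \Diamond ψ holds iff ψ holds at some accessible world.
At e: no accessible worlds, so \Box \Box \Diamond s holds vacuously.

Yes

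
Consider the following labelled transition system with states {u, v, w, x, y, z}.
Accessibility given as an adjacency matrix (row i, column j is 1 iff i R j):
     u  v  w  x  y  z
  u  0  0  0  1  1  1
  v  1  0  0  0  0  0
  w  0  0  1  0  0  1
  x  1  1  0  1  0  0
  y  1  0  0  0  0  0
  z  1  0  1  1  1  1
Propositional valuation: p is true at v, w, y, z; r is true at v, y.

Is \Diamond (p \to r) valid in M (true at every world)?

No

Let φ = \Diamond (p \to r). Evaluate φ at each world:
  u (successors {x, y, z}): φ is true.
  v (successors {u}): φ is true.
  w (successors {w, z}): φ is false.
  x (successors {u, v, x}): φ is true.
  y (successors {u}): φ is true.
  z (successors {u, w, x, y, z}): φ is true.
Detail at w (counterexample):
  At w: \Diamond (p \to r) requires p \to r at some successor in {w, z}.
    At w: p \to r is false.
    At z: p \to r is false.
  So \Diamond (p \to r) is false at w.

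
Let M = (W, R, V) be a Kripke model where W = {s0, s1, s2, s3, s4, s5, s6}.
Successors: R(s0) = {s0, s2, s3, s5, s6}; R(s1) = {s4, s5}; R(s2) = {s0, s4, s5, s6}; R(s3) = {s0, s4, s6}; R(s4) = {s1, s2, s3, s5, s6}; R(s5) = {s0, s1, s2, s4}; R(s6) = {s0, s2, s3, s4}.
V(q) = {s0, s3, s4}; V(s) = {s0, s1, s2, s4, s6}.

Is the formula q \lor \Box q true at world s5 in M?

At s5: q is false, \Box q is false, so q \lor \Box q is false.
  At s5: \Box q requires q at every successor {s0, s1, s2, s4}.
    q fails at s1, so \Box q is false at s5.

No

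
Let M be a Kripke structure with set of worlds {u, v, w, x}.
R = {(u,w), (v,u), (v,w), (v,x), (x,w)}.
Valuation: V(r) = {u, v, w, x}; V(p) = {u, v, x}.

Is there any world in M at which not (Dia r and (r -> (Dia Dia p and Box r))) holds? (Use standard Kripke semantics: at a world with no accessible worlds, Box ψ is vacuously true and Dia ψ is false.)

Recall that Box ψ holds at a world iff ψ holds at every accessible world, and Dia ψ holds iff ψ holds at some accessible world.
Let φ = not (Dia r and (r -> (Dia Dia p and Box r))). Evaluate φ at each world:
  u (successors {w}): φ is true.
  v (successors {u, w, x}): φ is true.
  w (successors ∅): φ is true.
  x (successors {w}): φ is true.
Detail at u (witness):
  At u: Dia r and (r -> (Dia Dia p and Box r)) is false, so not (Dia r and (r -> (Dia Dia p and Box r))) is true.
    At u: Dia r is true, r -> (Dia Dia p and Box r) is false, so Dia r and (r -> (Dia Dia p and Box r)) is false.
      At u: Dia r requires r at some successor in {w}.
        r holds at w, so Dia r is true at u.
      At u: r is true, Dia Dia p and Box r is false, so r -> (Dia Dia p and Box r) is false.

Yes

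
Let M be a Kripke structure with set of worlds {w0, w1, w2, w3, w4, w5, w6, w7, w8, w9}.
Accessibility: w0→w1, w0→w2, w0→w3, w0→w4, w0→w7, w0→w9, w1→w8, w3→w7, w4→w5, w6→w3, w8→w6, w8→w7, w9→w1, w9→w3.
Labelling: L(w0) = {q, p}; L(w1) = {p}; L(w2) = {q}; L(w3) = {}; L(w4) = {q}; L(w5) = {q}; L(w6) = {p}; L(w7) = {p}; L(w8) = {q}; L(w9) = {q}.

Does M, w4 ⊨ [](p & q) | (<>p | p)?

No

Recall that []ψ holds at a world iff ψ holds at every accessible world, and <>ψ holds iff ψ holds at some accessible world.
At w4: [](p & q) is false, <>p | p is false, so [](p & q) | (<>p | p) is false.
  At w4: [](p & q) requires p & q at every successor {w5}.
    p & q fails at w5, so [](p & q) is false at w4.
  At w4: <>p is false, p is false, so <>p | p is false.
    At w4: <>p requires p at some successor in {w5}.
      At w5: p is false.
    So <>p is false at w4.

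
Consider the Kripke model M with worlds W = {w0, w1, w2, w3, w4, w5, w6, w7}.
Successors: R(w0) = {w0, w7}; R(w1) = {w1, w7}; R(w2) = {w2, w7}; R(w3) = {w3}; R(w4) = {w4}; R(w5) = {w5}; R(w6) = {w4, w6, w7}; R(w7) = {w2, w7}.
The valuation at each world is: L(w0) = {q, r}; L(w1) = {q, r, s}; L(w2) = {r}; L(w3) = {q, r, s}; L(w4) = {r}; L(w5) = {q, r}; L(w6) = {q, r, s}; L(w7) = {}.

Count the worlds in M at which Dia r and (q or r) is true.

Recall that Dia ψ holds at a world iff ψ holds at some accessible world.
Let φ = Dia r and (q or r). Evaluate φ at each world:
  w0 (successors {w0, w7}): φ is true.
  w1 (successors {w1, w7}): φ is true.
  w2 (successors {w2, w7}): φ is true.
  w3 (successors {w3}): φ is true.
  w4 (successors {w4}): φ is true.
  w5 (successors {w5}): φ is true.
  w6 (successors {w4, w6, w7}): φ is true.
  w7 (successors {w2, w7}): φ is false.
For instance, at w0:
  At w0: Dia r is true, q or r is true, so Dia r and (q or r) is true.
    At w0: Dia r requires r at some successor in {w0, w7}.
      r holds at w0, so Dia r is true at w0.
Satisfying worlds: {w0, w1, w2, w3, w4, w5, w6}

7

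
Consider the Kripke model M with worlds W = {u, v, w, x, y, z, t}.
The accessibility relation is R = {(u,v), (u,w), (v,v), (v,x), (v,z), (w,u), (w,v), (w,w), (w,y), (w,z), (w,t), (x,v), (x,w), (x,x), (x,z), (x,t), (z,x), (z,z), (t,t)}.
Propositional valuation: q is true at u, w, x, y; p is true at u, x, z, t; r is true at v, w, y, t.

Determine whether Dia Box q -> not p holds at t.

At t: Dia Box q is false, not p is false, so Dia Box q -> not p is true.
  At t: Dia Box q requires Box q at some successor in {t}.
    At t: Box q is false.
  So Dia Box q is false at t.

Yes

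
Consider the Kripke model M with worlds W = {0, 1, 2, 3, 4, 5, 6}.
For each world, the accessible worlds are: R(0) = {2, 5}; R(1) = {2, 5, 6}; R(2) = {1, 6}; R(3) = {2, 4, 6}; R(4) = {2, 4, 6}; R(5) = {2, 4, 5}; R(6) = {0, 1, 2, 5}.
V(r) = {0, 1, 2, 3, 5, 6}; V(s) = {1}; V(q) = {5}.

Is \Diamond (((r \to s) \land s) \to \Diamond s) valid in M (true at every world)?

Yes

Let φ = \Diamond (((r \to s) \land s) \to \Diamond s). Evaluate φ at each world:
  0 (successors {2, 5}): φ is true.
  1 (successors {2, 5, 6}): φ is true.
  2 (successors {1, 6}): φ is true.
  3 (successors {2, 4, 6}): φ is true.
  4 (successors {2, 4, 6}): φ is true.
  5 (successors {2, 4, 5}): φ is true.
  6 (successors {0, 1, 2, 5}): φ is true.
For instance, at 3:
  At 3: \Diamond (((r \to s) \land s) \to \Diamond s) requires ((r \to s) \land s) \to \Diamond s at some successor in {2, 4, 6}.
    ((r \to s) \land s) \to \Diamond s holds at 2, so \Diamond (((r \to s) \land s) \to \Diamond s) is true at 3.
      At 2: (r \to s) \land s is false, \Diamond s is true, so ((r \to s) \land s) \to \Diamond s is true.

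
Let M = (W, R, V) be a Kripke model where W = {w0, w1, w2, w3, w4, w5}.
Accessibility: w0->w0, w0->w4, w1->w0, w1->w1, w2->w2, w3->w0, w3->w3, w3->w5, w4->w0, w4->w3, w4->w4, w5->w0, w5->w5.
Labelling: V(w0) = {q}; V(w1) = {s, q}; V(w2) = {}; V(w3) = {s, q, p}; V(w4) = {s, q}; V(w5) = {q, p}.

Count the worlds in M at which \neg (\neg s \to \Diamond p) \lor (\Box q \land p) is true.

Recall that \Box ψ holds at a world iff ψ holds at every accessible world, and \Diamond ψ holds iff ψ holds at some accessible world.
Let φ = \neg (\neg s \to \Diamond p) \lor (\Box q \land p). Evaluate φ at each world:
  w0 (successors {w0, w4}): φ is true.
  w1 (successors {w0, w1}): φ is false.
  w2 (successors {w2}): φ is true.
  w3 (successors {w0, w3, w5}): φ is true.
  w4 (successors {w0, w3, w4}): φ is false.
  w5 (successors {w0, w5}): φ is true.
For instance, at w3:
  At w3: \neg (\neg s \to \Diamond p) is false, \Box q \land p is true, so \neg (\neg s \to \Diamond p) \lor (\Box q \land p) is true.
    At w3: \neg s \to \Diamond p is true, so \neg (\neg s \to \Diamond p) is false.
      At w3: \neg s is false, \Diamond p is true, so \neg s \to \Diamond p is true.
    At w3: \Box q is true, p is true, so \Box q \land p is true.
      At w3: \Box q requires q at every successor {w0, w3, w5}.
        At w0: q is true.
        At w3: q is true.
        At w5: q is true.
      So \Box q is true at w3.
Satisfying worlds: {w0, w2, w3, w5}

4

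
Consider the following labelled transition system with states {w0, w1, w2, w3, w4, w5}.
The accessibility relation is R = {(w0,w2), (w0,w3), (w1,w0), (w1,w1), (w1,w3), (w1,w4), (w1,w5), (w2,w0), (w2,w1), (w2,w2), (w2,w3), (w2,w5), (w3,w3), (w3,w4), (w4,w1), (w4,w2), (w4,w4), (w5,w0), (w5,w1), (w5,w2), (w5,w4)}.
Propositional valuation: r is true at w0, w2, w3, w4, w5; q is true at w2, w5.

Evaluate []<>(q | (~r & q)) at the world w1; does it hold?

At w1: []<>(q | (~r & q)) requires <>(q | (~r & q)) at every successor {w0, w1, w3, w4, w5}.
  <>(q | (~r & q)) fails at w3, so []<>(q | (~r & q)) is false at w1.
    At w3: <>(q | (~r & q)) requires q | (~r & q) at some successor in {w3, w4}.
      At w3: q | (~r & q) is false.
      At w4: q | (~r & q) is false.
    So <>(q | (~r & q)) is false at w3.

No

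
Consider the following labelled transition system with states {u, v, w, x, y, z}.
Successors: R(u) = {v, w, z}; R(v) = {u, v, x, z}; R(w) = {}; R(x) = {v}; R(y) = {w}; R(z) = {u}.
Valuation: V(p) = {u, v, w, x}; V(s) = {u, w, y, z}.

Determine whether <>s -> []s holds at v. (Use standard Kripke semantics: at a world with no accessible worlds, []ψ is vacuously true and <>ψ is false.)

At v: <>s is true, []s is false, so <>s -> []s is false.
  At v: <>s requires s at some successor in {u, v, x, z}.
    s holds at u, so <>s is true at v.
  At v: []s requires s at every successor {u, v, x, z}.
    s fails at v, so []s is false at v.

No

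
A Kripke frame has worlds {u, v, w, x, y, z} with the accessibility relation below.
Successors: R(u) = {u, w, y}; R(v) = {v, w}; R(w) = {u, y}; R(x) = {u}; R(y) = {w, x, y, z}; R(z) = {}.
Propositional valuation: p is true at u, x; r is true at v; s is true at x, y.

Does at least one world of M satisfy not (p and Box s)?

Let φ = not (p and Box s). Evaluate φ at each world:
  u (successors {u, w, y}): φ is true.
  v (successors {v, w}): φ is true.
  w (successors {u, y}): φ is true.
  x (successors {u}): φ is true.
  y (successors {w, x, y, z}): φ is true.
  z (successors ∅): φ is true.
Detail at u (witness):
  At u: p and Box s is false, so not (p and Box s) is true.
    At u: p is true, Box s is false, so p and Box s is false.
      At u: Box s requires s at every successor {u, w, y}.
        s fails at u, so Box s is false at u.

Yes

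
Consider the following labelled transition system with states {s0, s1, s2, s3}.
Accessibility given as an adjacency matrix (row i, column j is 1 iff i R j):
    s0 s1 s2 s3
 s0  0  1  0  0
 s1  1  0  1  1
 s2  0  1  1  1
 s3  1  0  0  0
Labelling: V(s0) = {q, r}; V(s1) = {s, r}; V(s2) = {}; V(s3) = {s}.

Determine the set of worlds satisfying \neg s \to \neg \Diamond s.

s1, s3

Let φ = \neg s \to \neg \Diamond s. Evaluate φ at each world:
  s0 (successors {s1}): φ is false.
  s1 (successors {s0, s2, s3}): φ is true.
  s2 (successors {s1, s2, s3}): φ is false.
  s3 (successors {s0}): φ is true.
For instance, at s3:
  At s3: \neg s is false, \neg \Diamond s is true, so \neg s \to \neg \Diamond s is true.
    At s3: \Diamond s is false, so \neg \Diamond s is true.
      At s3: \Diamond s requires s at some successor in {s0}.
        At s0: s is false.
      So \Diamond s is false at s3.
Satisfying worlds: {s1, s3}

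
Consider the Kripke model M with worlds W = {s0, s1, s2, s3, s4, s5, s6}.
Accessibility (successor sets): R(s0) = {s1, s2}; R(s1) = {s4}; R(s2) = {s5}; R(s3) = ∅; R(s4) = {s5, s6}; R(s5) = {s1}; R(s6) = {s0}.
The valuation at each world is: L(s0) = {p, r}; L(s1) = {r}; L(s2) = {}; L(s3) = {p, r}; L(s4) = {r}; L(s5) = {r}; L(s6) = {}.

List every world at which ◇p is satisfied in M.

s6

Let φ = ◇p. Evaluate φ at each world:
  s0 (successors {s1, s2}): φ is false.
  s1 (successors {s4}): φ is false.
  s2 (successors {s5}): φ is false.
  s3 (successors ∅): φ is false.
  s4 (successors {s5, s6}): φ is false.
  s5 (successors {s1}): φ is false.
  s6 (successors {s0}): φ is true.
For instance, at s4:
  At s4: ◇p requires p at some successor in {s5, s6}.
    At s5: p is false.
    At s6: p is false.
  So ◇p is false at s4.
Satisfying worlds: {s6}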